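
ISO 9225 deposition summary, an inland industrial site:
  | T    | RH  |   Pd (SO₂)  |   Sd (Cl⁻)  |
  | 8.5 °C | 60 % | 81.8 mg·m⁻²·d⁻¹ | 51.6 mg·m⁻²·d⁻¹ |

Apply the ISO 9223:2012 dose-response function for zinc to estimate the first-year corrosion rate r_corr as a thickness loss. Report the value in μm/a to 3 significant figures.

r_corr = 1.89 μm/a

zinc: f(T) = +0.038·(T−10) [T≤10 °C] = -0.0570
  Pd branch = 0.0129·Pd^0.44·e^(0.046·RH+f) = 1.337 μm/a
  Cl⁻ term: 0.0175·51.6^0.57·exp(0.008·60+0.085·8.5) = 0.5514
  sum: 1.337 + 0.5514 → r_corr = 1.888 μm/a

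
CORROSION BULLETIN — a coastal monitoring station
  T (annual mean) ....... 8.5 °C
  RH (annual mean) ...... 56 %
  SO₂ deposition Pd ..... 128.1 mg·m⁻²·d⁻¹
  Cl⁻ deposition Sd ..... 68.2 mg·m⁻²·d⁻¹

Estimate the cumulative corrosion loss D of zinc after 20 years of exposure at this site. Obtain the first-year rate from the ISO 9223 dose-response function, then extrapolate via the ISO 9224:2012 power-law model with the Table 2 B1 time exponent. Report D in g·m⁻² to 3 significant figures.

zinc: temperature factor f = +0.038·(-1.5) = -0.0570
  sulphur-dioxide contribution → 1.355 μm/a
  chloride contribution → 0.6261 μm/a
  total first-year rate 1.981 μm/a
Long-term exponent b (ISO 9224 Table 2, B1) = 0.813
  D(20) = 1.981 × 20^0.813 = 1.981 × 11.42 = 22.63 μm
  Mass loss = 22.63 μm × 7.14 g/cm³ = 161.6 g·m⁻²

D(20) = 162 g·m⁻²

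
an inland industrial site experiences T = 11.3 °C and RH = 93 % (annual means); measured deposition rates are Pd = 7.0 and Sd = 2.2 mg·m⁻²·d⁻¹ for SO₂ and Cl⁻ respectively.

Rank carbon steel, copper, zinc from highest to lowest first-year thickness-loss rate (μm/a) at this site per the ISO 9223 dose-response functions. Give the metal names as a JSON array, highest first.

carbon steel: T>10 °C ⇒ hinge -0.054·(11.3−10) = -0.0702
  Pd branch = 1.77·Pd^0.52·e^(0.02·RH+f) = 29.16 μm/a
  Sd branch = 0.102·Sd^0.62·e^(0.033·RH+0.04·T) = 5.624 μm/a
  sum: 29.16 + 5.624 → r_corr = 34.78 μm/a
copper: T>10 °C ⇒ hinge -0.080·(11.3−10) = -0.1040
  Pd branch = 0.0053·Pd^0.26·e^(0.059·RH+f) = 1.913 μm/a
  Sd branch = 0.01025·Sd^0.27·e^(0.036·RH+0.049·T) = 0.6276 μm/a
  sum: 1.913 + 0.6276 → r_corr = 2.541 μm/a
zinc: f(T) = -0.071·(T−10) [T>10 °C] = -0.0923
  Pd branch = 0.0129·Pd^0.44·e^(0.046·RH+f) = 1.996 μm/a
  Cl⁻ term: 0.0175·2.2^0.57·exp(0.008·93+0.085·11.3) = 0.1508
  r_corr = 1.996 + 0.1508 = 2.147 μm/a
Ordering by μm/a: carbon steel (34.8) > copper (2.54) > zinc (2.15)

["carbon steel", "copper", "zinc"]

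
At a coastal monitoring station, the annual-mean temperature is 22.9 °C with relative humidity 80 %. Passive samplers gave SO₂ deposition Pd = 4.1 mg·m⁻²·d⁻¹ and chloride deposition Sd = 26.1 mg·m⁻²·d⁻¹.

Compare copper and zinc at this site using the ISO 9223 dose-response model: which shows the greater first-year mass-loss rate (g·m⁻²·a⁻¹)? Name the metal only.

copper

copper: f(T) = -0.080·(T−10) [T>10 °C] = -1.0320
  Pd branch = 0.0053·Pd^0.26·e^(0.059·RH+f) = 0.3057 μm/a
  Sd branch = 0.01025·Sd^0.27·e^(0.036·RH+0.049·T) = 1.353 μm/a
  r_corr = 0.3057 + 1.353 = 1.659 μm/a
  mass loss = 1.659 μm/a × 8.96 g/cm³ = 14.86 g·m⁻²·a⁻¹
zinc: temperature factor f = -0.071·(12.9) = -0.9159
  Pd branch = 0.0129·Pd^0.44·e^(0.046·RH+f) = 0.3808 μm/a
  Sd branch = 0.0175·Sd^0.57·e^(0.008·RH+0.085·T) = 1.492 μm/a
  r_corr = 0.3808 + 1.492 = 1.873 μm/a
  mass loss = 1.873 μm/a × 7.14 g/cm³ = 13.37 g·m⁻²·a⁻¹
Ordering by g·m⁻²·a⁻¹: copper (14.9) > zinc (13.4)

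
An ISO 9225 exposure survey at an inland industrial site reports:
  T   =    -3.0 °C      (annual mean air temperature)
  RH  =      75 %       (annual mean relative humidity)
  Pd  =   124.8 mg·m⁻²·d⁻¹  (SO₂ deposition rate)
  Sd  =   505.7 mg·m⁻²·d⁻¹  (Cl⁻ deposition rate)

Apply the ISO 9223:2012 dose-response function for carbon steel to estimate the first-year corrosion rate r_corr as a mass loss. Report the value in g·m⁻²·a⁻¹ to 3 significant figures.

r_corr = 510 g·m⁻²·a⁻¹

carbon steel: temperature factor f = +0.150·(-13.0) = -1.9500
  sulphur-dioxide contribution → 13.89 μm/a
  chloride contribution → 51.02 μm/a
  ⇒ r_corr(carbon steel) = 64.91 μm/a
Convert to mass loss: 64.91 μm/a × 7.85 g/cm³ = 509.5 g·m⁻²·a⁻¹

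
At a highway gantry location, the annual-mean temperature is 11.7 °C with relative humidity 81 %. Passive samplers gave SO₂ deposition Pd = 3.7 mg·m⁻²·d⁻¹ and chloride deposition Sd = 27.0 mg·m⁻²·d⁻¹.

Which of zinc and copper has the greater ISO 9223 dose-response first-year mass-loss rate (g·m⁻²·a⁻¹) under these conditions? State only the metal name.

zinc: f(T) = -0.071·(T−10) [T>10 °C] = -0.1207
  SO₂ term: 0.0129·3.7^0.44·exp(0.046·81-0.1207) = 0.844
  Cl⁻ term: 0.0175·27.0^0.57·exp(0.008·81+0.085·11.7) = 0.5919
  sum: 0.844 + 0.5919 → r_corr = 1.436 μm/a
  mass loss = 1.436 μm/a × 7.14 g/cm³ = 10.25 g·m⁻²·a⁻¹
copper: temperature factor f = -0.080·(1.7) = -0.1360
  Pd branch = 0.0053·Pd^0.26·e^(0.059·RH+f) = 0.7735 μm/a
  Sd branch = 0.01025·Sd^0.27·e^(0.036·RH+0.049·T) = 0.8177 μm/a
  r_corr = 0.7735 + 0.8177 = 1.591 μm/a
  mass loss = 1.591 μm/a × 8.96 g/cm³ = 14.26 g·m⁻²·a⁻¹
Ordering by g·m⁻²·a⁻¹: copper (14.3) > zinc (10.3)

copper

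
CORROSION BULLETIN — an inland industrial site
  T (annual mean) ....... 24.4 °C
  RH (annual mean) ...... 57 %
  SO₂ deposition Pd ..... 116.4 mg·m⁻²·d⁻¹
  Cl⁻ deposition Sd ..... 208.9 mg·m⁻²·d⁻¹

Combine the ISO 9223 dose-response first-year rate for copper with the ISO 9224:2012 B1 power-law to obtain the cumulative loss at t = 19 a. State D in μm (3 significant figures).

D(19) = 9.14 μm

copper: f(T) = -0.080·(T−10) [T>10 °C] = -1.1520
  SO₂ term: 0.0053·116.4^0.26·exp(0.059·57-1.1520) = 0.1666
  Cl⁻ term: 0.01025·208.9^0.27·exp(0.036·57+0.049·24.4) = 1.116
  r_corr = 0.1666 + 1.116 = 1.282 μm/a
Long-term exponent b (ISO 9224 Table 2, B1) = 0.667
  D(19) = 1.282 × 19^0.667 = 1.282 × 7.127 = 9.139 μm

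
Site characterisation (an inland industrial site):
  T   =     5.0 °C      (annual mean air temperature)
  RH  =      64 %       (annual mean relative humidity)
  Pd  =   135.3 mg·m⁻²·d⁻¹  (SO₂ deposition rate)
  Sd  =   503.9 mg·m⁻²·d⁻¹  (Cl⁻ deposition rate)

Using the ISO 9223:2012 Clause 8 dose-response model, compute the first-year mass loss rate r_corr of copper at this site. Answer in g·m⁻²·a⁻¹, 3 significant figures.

r_corr = 10.3 g·m⁻²·a⁻¹

copper: T≤10 °C ⇒ hinge +0.126·(5.0−10) = -0.6300
  sulphur-dioxide contribution → 0.4413 μm/a
  chloride contribution → 0.7037 μm/a
  total first-year rate 1.145 μm/a
Convert to mass loss: 1.145 μm/a × 8.96 g/cm³ = 10.26 g·m⁻²·a⁻¹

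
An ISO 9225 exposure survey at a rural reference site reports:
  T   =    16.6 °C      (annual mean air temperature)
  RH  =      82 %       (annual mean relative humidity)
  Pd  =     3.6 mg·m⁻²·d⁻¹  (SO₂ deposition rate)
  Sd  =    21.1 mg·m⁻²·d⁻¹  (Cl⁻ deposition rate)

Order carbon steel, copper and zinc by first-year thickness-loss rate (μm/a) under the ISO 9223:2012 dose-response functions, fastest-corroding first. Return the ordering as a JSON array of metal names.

["carbon steel", "copper", "zinc"]

carbon steel: T>10 °C ⇒ hinge -0.054·(16.6−10) = -0.3564
  SO₂ term: 1.77·3.6^0.52·exp(0.02·82-0.3564) = 12.44
  Sd branch = 0.102·Sd^0.62·e^(0.033·RH+0.04·T) = 19.64 μm/a
  sum: 12.44 + 19.64 → r_corr = 32.08 μm/a
copper: temperature factor f = -0.080·(6.6) = -0.5280
  SO₂ term: 0.0053·3.6^0.26·exp(0.059·82-0.5280) = 0.5505
  Sd branch = 0.01025·Sd^0.27·e^(0.036·RH+0.049·T) = 1.008 μm/a
  sum: 0.5505 + 1.008 → r_corr = 1.559 μm/a
zinc: f(T) = -0.071·(T−10) [T>10 °C] = -0.4686
  Pd branch = 0.0129·Pd^0.44·e^(0.046·RH+f) = 0.6166 μm/a
  Cl⁻ term: 0.0175·21.1^0.57·exp(0.008·82+0.085·16.6) = 0.7863
  r_corr = 0.6166 + 0.7863 = 1.403 μm/a
Ordering by μm/a: carbon steel (32.1) > copper (1.56) > zinc (1.4)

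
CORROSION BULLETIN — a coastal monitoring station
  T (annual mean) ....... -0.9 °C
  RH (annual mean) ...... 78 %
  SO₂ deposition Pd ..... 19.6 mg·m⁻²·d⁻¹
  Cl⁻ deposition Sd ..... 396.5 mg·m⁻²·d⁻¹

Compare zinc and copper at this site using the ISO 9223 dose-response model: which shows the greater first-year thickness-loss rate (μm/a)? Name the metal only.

zinc

zinc: f(T) = +0.038·(T−10) [T≤10 °C] = -0.4142
  Pd branch = 0.0129·Pd^0.44·e^(0.046·RH+f) = 1.142 μm/a
  Cl⁻ term: 0.0175·396.5^0.57·exp(0.008·78+0.085·-0.9) = 0.9158
  r_corr = 1.142 + 0.9158 = 2.058 μm/a
copper: f(T) = +0.126·(T−10) [T≤10 °C] = -1.3734
  Pd branch = 0.0053·Pd^0.26·e^(0.059·RH+f) = 0.29 μm/a
  Sd branch = 0.01025·Sd^0.27·e^(0.036·RH+0.049·T) = 0.8177 μm/a
  r_corr = 0.29 + 0.8177 = 1.108 μm/a
Ordering by μm/a: zinc (2.06) > copper (1.11)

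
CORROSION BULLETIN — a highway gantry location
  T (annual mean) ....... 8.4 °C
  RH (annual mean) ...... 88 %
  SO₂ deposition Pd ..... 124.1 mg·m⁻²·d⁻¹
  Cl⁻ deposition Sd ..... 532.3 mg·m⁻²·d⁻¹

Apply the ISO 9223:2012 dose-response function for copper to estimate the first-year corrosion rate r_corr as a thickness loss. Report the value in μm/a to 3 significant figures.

r_corr = 4.73 μm/a

copper: T≤10 °C ⇒ hinge +0.126·(8.4−10) = -0.2016
  SO₂ term: 0.0053·124.1^0.26·exp(0.059·88-0.2016) = 2.729
  Cl⁻ term: 0.01025·532.3^0.27·exp(0.036·88+0.049·8.4) = 2.002
  sum: 2.729 + 2.002 → r_corr = 4.73 μm/a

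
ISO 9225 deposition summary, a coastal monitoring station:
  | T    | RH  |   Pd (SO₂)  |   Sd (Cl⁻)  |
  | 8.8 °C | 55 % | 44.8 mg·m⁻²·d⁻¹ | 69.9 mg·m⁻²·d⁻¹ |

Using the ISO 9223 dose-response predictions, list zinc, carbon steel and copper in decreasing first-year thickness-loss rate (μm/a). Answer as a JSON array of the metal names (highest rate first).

["carbon steel", "zinc", "copper"]

zinc: temperature factor f = +0.038·(-1.2) = -0.0456
  SO₂ term: 0.0129·44.8^0.44·exp(0.046·55-0.0456) = 0.8244
  Sd branch = 0.0175·Sd^0.57·e^(0.008·RH+0.085·T) = 0.6461 μm/a
  sum: 0.8244 + 0.6461 → r_corr = 1.471 μm/a
carbon steel: T≤10 °C ⇒ hinge +0.150·(8.8−10) = -0.1800
  Pd branch = 1.77·Pd^0.52·e^(0.02·RH+f) = 32.08 μm/a
  Cl⁻ term: 0.102·69.9^0.62·exp(0.033·55+0.04·8.8) = 12.4
  sum: 32.08 + 12.4 → r_corr = 44.47 μm/a
copper: T≤10 °C ⇒ hinge +0.126·(8.8−10) = -0.1512
  Pd branch = 0.0053·Pd^0.26·e^(0.059·RH+f) = 0.3142 μm/a
  Cl⁻ term: 0.01025·69.9^0.27·exp(0.036·55+0.049·8.8) = 0.3597
  sum: 0.3142 + 0.3597 → r_corr = 0.6739 μm/a
Ordering by μm/a: carbon steel (44.5) > zinc (1.47) > copper (0.674)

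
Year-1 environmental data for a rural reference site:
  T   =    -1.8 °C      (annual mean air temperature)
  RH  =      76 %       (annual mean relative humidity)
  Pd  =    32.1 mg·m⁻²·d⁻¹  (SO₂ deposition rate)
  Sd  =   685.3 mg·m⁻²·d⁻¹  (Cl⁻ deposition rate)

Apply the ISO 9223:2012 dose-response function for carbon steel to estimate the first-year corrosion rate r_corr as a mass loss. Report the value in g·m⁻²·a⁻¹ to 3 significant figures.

r_corr = 590 g·m⁻²·a⁻¹

carbon steel: f(T) = +0.150·(T−10) [T≤10 °C] = -1.7700
  Pd branch = 1.77·Pd^0.52·e^(0.02·RH+f) = 8.371 μm/a
  Sd branch = 0.102·Sd^0.62·e^(0.033·RH+0.04·T) = 66.8 μm/a
  sum: 8.371 + 66.8 → r_corr = 75.17 μm/a
Convert to mass loss: 75.17 μm/a × 7.85 g/cm³ = 590.1 g·m⁻²·a⁻¹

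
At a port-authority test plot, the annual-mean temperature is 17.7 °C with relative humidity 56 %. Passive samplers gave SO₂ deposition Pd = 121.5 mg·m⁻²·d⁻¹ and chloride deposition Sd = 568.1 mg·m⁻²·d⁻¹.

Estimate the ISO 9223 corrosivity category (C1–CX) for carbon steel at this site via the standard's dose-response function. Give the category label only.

C5

carbon steel: T>10 °C ⇒ hinge -0.054·(17.7−10) = -0.4158
  Pd branch = 1.77·Pd^0.52·e^(0.02·RH+f) = 43.43 μm/a
  Sd branch = 0.102·Sd^0.62·e^(0.033·RH+0.04·T) = 67.05 μm/a
  sum: 43.43 + 67.05 → r_corr = 110.5 μm/a
110 μm/a falls in (80, 200] for carbon steel → category C5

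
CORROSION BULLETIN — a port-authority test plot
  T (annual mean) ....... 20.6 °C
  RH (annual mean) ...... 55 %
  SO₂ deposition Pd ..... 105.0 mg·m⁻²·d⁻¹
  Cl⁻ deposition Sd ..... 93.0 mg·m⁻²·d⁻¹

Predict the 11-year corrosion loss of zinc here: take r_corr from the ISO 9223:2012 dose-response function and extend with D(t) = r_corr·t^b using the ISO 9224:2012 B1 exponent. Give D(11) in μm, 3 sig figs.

zinc: temperature factor f = -0.071·(10.6) = -0.7526
  sulphur-dioxide contribution → 0.5913 μm/a
  chloride contribution → 2.073 μm/a
  ⇒ r_corr(zinc) = 2.664 μm/a
ISO 9224: D(t) = r_corr · t^b with b = 0.813 (zinc, B1)
  D(11) = 2.664 × 11^0.813 = 2.664 × 7.025 = 18.72 μm

D(11) = 18.7 μm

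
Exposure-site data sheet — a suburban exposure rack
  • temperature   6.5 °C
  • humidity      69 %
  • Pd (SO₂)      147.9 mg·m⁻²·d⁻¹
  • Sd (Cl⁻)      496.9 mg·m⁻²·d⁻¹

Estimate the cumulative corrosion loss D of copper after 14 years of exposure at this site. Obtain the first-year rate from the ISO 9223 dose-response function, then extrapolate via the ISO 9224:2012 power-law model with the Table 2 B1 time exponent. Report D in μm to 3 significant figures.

copper: f(T) = +0.126·(T−10) [T≤10 °C] = -0.4410
  Pd branch = 0.0053·Pd^0.26·e^(0.059·RH+f) = 0.7328 μm/a
  Sd branch = 0.01025·Sd^0.27·e^(0.036·RH+0.049·T) = 0.9033 μm/a
  r_corr = 0.7328 + 0.9033 = 1.636 μm/a
ISO 9224: D(t) = r_corr · t^b with b = 0.667 (copper, B1)
  D(14) = 1.636 × 14^0.667 = 1.636 × 5.814 = 9.512 μm

D(14) = 9.51 μm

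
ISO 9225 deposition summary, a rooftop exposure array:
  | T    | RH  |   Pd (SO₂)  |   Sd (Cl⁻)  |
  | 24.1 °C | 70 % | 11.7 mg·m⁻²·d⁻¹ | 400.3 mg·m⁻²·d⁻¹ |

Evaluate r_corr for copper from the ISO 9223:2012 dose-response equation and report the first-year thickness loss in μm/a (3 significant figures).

r_corr = 2.29 μm/a

copper: T>10 °C ⇒ hinge -0.080·(24.1−10) = -1.1280
  sulphur-dioxide contribution → 0.2022 μm/a
  chloride contribution → 2.092 μm/a
  total first-year rate 2.295 μm/a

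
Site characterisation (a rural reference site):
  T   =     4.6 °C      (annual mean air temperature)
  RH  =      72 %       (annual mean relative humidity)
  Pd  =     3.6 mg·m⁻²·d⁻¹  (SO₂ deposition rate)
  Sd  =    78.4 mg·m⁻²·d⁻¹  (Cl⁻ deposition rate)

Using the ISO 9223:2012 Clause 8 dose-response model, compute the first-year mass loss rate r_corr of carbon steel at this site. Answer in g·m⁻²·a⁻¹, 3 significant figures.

r_corr = 206 g·m⁻²·a⁻¹

carbon steel: temperature factor f = +0.150·(-5.4) = -0.8100
  sulphur-dioxide contribution → 6.469 μm/a
  chloride contribution → 19.72 μm/a
  total first-year rate 26.19 μm/a
Convert to mass loss: 26.19 μm/a × 7.85 g/cm³ = 205.6 g·m⁻²·a⁻¹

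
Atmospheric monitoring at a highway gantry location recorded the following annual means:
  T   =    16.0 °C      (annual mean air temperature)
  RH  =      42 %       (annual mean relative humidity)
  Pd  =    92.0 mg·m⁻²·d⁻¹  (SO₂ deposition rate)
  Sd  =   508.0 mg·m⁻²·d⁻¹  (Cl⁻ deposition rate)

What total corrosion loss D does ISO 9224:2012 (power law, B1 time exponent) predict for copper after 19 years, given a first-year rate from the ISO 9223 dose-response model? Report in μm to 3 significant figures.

copper: temperature factor f = -0.080·(6.0) = -0.4800
  SO₂ term: 0.0053·92.0^0.26·exp(0.059·42-0.4800) = 0.1266
  Cl⁻ term: 0.01025·508.0^0.27·exp(0.036·42+0.049·16.0) = 0.5476
  sum: 0.1266 + 0.5476 → r_corr = 0.6742 μm/a
Power-law: D(19) = r_corr · 19^0.667
  D(19) = 0.6742 × 19^0.667 = 0.6742 × 7.127 = 4.805 μm

D(19) = 4.81 μm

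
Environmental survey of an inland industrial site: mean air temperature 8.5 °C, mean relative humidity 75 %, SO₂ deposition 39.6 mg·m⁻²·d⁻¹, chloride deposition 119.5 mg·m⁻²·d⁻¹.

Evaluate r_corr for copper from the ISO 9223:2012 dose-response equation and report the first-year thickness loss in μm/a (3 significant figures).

r_corr = 1.80 μm/a

copper: f(T) = +0.126·(T−10) [T≤10 °C] = -0.1890
  Pd branch = 0.0053·Pd^0.26·e^(0.059·RH+f) = 0.9536 μm/a
  Cl⁻ term: 0.01025·119.5^0.27·exp(0.036·75+0.049·8.5) = 0.8416
  r_corr = 0.9536 + 0.8416 = 1.795 μm/a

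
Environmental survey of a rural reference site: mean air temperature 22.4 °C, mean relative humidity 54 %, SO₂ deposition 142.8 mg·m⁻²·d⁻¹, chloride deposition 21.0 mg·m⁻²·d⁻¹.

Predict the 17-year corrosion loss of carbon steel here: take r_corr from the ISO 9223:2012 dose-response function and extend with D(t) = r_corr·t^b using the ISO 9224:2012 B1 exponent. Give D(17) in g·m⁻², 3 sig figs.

D(17) = 1.56e+03 g·m⁻²

carbon steel: f(T) = -0.054·(T−10) [T>10 °C] = -0.6696
  SO₂ term: 1.77·142.8^0.52·exp(0.02·54-0.6696) = 35.21
  Cl⁻ term: 0.102·21.0^0.62·exp(0.033·54+0.04·22.4) = 9.804
  sum: 35.21 + 9.804 → r_corr = 45.01 μm/a
Power-law: D(17) = r_corr · 17^0.523
  D(17) = 45.01 × 17^0.523 = 45.01 × 4.401 = 198.1 μm
  Mass loss = 198.1 μm × 7.85 g/cm³ = 1555 g·m⁻²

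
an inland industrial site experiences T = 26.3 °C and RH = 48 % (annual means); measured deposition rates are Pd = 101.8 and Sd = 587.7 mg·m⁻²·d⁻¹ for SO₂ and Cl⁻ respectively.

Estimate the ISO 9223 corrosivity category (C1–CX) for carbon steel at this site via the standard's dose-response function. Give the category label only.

carbon steel: temperature factor f = -0.054·(16.3) = -0.8802
  SO₂ term: 1.77·101.8^0.52·exp(0.02·48-0.8802) = 21.22
  Sd branch = 0.102·Sd^0.62·e^(0.033·RH+0.04·T) = 74.18 μm/a
  r_corr = 21.22 + 74.18 = 95.39 μm/a
95.4 μm/a falls in (80, 200] for carbon steel → category C5

C5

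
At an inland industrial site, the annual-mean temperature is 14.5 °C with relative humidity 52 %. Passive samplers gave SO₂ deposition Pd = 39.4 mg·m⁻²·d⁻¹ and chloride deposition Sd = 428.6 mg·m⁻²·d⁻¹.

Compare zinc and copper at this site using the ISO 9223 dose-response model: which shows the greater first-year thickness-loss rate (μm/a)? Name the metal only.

zinc: T>10 °C ⇒ hinge -0.071·(14.5−10) = -0.3195
  Pd branch = 0.0129·Pd^0.44·e^(0.046·RH+f) = 0.516 μm/a
  Cl⁻ term: 0.0175·428.6^0.57·exp(0.008·52+0.085·14.5) = 2.879
  sum: 0.516 + 2.879 → r_corr = 3.395 μm/a
copper: temperature factor f = -0.080·(4.5) = -0.3600
  SO₂ term: 0.0053·39.4^0.26·exp(0.059·52-0.3600) = 0.2066
  Cl⁻ term: 0.01025·428.6^0.27·exp(0.036·52+0.049·14.5) = 0.6965
  sum: 0.2066 + 0.6965 → r_corr = 0.9032 μm/a
Ordering by μm/a: zinc (3.4) > copper (0.903)

zinc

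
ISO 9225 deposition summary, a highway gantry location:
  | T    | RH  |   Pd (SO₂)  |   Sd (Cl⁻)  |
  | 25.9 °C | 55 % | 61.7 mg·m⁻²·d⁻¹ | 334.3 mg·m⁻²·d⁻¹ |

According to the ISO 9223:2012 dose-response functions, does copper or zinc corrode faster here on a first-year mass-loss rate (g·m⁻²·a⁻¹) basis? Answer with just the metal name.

copper: temperature factor f = -0.080·(15.9) = -1.2720
  SO₂ term: 0.0053·61.7^0.26·exp(0.059·55-1.2720) = 0.1113
  Cl⁻ term: 0.01025·334.3^0.27·exp(0.036·55+0.049·25.9) = 1.269
  r_corr = 0.1113 + 1.269 = 1.38 μm/a
  mass loss = 1.38 μm/a × 8.96 g/cm³ = 12.36 g·m⁻²·a⁻¹
zinc: f(T) = -0.071·(T−10) [T>10 °C] = -1.1289
  SO₂ term: 0.0129·61.7^0.44·exp(0.046·55-1.1289) = 0.3212
  Cl⁻ term: 0.0175·334.3^0.57·exp(0.008·55+0.085·25.9) = 6.745
  r_corr = 0.3212 + 6.745 = 7.066 μm/a
  mass loss = 7.066 μm/a × 7.14 g/cm³ = 50.45 g·m⁻²·a⁻¹
Ordering by g·m⁻²·a⁻¹: zinc (50.5) > copper (12.4)

zinc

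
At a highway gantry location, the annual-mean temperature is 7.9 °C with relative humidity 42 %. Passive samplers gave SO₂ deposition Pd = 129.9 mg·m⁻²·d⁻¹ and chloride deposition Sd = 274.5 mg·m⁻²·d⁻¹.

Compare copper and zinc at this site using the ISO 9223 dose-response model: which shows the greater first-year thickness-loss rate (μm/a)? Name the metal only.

copper: T≤10 °C ⇒ hinge +0.126·(7.9−10) = -0.2646
  Pd branch = 0.0053·Pd^0.26·e^(0.059·RH+f) = 0.1718 μm/a
  Cl⁻ term: 0.01025·274.5^0.27·exp(0.036·42+0.049·7.9) = 0.3118
  sum: 0.1718 + 0.3118 → r_corr = 0.4836 μm/a
zinc: T≤10 °C ⇒ hinge +0.038·(7.9−10) = -0.0798
  SO₂ term: 0.0129·129.9^0.44·exp(0.046·42-0.0798) = 0.6998
  Cl⁻ term: 0.0175·274.5^0.57·exp(0.008·42+0.085·7.9) = 1.176
  sum: 0.6998 + 1.176 → r_corr = 1.876 μm/a
Ordering by μm/a: zinc (1.88) > copper (0.484)

zinc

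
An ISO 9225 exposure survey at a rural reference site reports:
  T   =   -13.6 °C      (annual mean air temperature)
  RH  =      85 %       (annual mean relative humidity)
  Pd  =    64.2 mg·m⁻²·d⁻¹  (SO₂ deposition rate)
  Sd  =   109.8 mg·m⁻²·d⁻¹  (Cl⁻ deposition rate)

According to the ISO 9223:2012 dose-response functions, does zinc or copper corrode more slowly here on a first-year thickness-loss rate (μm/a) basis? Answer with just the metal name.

zinc: f(T) = +0.038·(T−10) [T≤10 °C] = -0.8968
  Pd branch = 0.0129·Pd^0.44·e^(0.046·RH+f) = 1.639 μm/a
  Sd branch = 0.0175·Sd^0.57·e^(0.008·RH+0.085·T) = 0.1583 μm/a
  sum: 1.639 + 0.1583 → r_corr = 1.797 μm/a
copper: f(T) = +0.126·(T−10) [T≤10 °C] = -2.9736
  Pd branch = 0.0053·Pd^0.26·e^(0.059·RH+f) = 0.1204 μm/a
  Sd branch = 0.01025·Sd^0.27·e^(0.036·RH+0.049·T) = 0.3992 μm/a
  r_corr = 0.1204 + 0.3992 = 0.5197 μm/a
Ordering by μm/a: zinc (1.8) > copper (0.52)

copper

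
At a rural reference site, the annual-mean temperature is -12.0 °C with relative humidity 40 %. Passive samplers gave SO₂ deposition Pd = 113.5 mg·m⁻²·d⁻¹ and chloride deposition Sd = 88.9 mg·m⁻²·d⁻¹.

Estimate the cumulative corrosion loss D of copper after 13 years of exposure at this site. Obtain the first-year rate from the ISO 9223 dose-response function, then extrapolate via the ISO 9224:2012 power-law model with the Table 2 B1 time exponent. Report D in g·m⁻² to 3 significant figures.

copper: temperature factor f = +0.126·(-22.0) = -2.7720
  Pd branch = 0.0053·Pd^0.26·e^(0.059·RH+f) = 0.01201 μm/a
  Cl⁻ term: 0.01025·88.9^0.27·exp(0.036·40+0.049·-12.0) = 0.08071
  r_corr = 0.01201 + 0.08071 = 0.09273 μm/a
Power-law: D(13) = r_corr · 13^0.667
  D(13) = 0.09273 × 13^0.667 = 0.09273 × 5.534 = 0.5131 μm
  Mass loss = 0.5131 μm × 8.96 g/cm³ = 4.597 g·m⁻²

D(13) = 4.60 g·m⁻²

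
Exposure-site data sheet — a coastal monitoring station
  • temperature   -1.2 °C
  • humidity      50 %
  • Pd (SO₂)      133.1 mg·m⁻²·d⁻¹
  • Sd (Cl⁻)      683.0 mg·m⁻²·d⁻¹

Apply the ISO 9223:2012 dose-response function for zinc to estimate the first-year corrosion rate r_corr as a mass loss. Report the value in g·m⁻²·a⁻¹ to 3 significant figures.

r_corr = 12.1 g·m⁻²·a⁻¹

zinc: T≤10 °C ⇒ hinge +0.038·(-1.2−10) = -0.4256
  sulphur-dioxide contribution → 0.7232 μm/a
  chloride contribution → 0.9729 μm/a
  ⇒ r_corr(zinc) = 1.696 μm/a
Convert to mass loss: 1.696 μm/a × 7.14 g/cm³ = 12.11 g·m⁻²·a⁻¹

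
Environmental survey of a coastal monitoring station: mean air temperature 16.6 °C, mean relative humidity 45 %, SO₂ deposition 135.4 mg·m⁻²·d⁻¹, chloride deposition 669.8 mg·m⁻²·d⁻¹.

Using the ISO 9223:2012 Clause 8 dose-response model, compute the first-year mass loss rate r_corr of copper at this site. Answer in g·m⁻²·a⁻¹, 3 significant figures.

copper: T>10 °C ⇒ hinge -0.080·(16.6−10) = -0.5280
  Pd branch = 0.0053·Pd^0.26·e^(0.059·RH+f) = 0.1593 μm/a
  Sd branch = 0.01025·Sd^0.27·e^(0.036·RH+0.049·T) = 0.6769 μm/a
  sum: 0.1593 + 0.6769 → r_corr = 0.8362 μm/a
Convert to mass loss: 0.8362 μm/a × 8.96 g/cm³ = 7.493 g·m⁻²·a⁻¹

r_corr = 7.49 g·m⁻²·a⁻¹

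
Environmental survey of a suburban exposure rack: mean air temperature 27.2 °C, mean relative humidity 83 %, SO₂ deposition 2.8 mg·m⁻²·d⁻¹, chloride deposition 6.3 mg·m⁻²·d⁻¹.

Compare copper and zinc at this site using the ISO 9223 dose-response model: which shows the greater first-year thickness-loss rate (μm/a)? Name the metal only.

copper: temperature factor f = -0.080·(17.2) = -1.3760
  sulphur-dioxide contribution → 0.2343 μm/a
  chloride contribution → 1.268 μm/a
  total first-year rate 1.502 μm/a
zinc: temperature factor f = -0.071·(17.2) = -1.2212
  sulphur-dioxide contribution → 0.2723 μm/a
  chloride contribution → 0.9798 μm/a
  ⇒ r_corr(zinc) = 1.252 μm/a
Ordering by μm/a: copper (1.5) > zinc (1.25)

copper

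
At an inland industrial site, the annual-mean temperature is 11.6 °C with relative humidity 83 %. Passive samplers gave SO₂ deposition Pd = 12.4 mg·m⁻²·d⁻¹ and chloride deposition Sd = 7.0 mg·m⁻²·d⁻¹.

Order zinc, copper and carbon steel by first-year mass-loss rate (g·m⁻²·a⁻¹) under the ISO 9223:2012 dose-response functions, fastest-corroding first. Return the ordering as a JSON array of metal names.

zinc: T>10 °C ⇒ hinge -0.071·(11.6−10) = -0.1136
  sulphur-dioxide contribution → 1.587 μm/a
  chloride contribution → 0.2763 μm/a
  ⇒ r_corr(zinc) = 1.863 μm/a
  mass loss = 1.863 μm/a × 7.14 g/cm³ = 13.3 g·m⁻²·a⁻¹
copper: temperature factor f = -0.080·(1.6) = -0.1280
  sulphur-dioxide contribution → 1.201 μm/a
  chloride contribution → 0.6073 μm/a
  ⇒ r_corr(copper) = 1.809 μm/a
  mass loss = 1.809 μm/a × 8.96 g/cm³ = 16.21 g·m⁻²·a⁻¹
carbon steel: temperature factor f = -0.054·(1.6) = -0.0864
  sulphur-dioxide contribution → 31.62 μm/a
  chloride contribution → 8.387 μm/a
  total first-year rate 40.01 μm/a
  mass loss = 40.01 μm/a × 7.85 g/cm³ = 314.1 g·m⁻²·a⁻¹
Ordering by g·m⁻²·a⁻¹: carbon steel (314) > copper (16.2) > zinc (13.3)

["carbon steel", "copper", "zinc"]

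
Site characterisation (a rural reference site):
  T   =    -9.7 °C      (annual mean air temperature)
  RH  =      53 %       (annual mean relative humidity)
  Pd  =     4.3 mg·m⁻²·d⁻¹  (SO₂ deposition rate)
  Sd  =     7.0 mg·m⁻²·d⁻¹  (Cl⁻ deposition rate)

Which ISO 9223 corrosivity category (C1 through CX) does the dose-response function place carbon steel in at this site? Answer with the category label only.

carbon steel: T≤10 °C ⇒ hinge +0.150·(-9.7−10) = -2.9550
  Pd branch = 1.77·Pd^0.52·e^(0.02·RH+f) = 0.5681 μm/a
  Cl⁻ term: 0.102·7.0^0.62·exp(0.033·53+0.04·-9.7) = 1.329
  r_corr = 0.5681 + 1.329 = 1.897 μm/a
1.9 μm/a falls in (1.3, 25] for carbon steel → category C2

C2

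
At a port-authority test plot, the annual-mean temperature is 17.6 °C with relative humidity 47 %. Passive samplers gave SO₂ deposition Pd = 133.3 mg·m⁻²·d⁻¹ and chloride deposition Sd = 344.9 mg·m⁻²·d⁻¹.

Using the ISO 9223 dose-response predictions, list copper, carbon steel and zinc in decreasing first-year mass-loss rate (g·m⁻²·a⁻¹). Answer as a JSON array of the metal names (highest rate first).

["carbon steel", "zinc", "copper"]

copper: f(T) = -0.080·(T−10) [T>10 °C] = -0.6080
  Pd branch = 0.0053·Pd^0.26·e^(0.059·RH+f) = 0.1648 μm/a
  Sd branch = 0.01025·Sd^0.27·e^(0.036·RH+0.049·T) = 0.6386 μm/a
  sum: 0.1648 + 0.6386 → r_corr = 0.8035 μm/a
  mass loss = 0.8035 μm/a × 8.96 g/cm³ = 7.199 g·m⁻²·a⁻¹
carbon steel: T>10 °C ⇒ hinge -0.054·(17.6−10) = -0.4104
  Pd branch = 1.77·Pd^0.52·e^(0.02·RH+f) = 38.27 μm/a
  Sd branch = 0.102·Sd^0.62·e^(0.033·RH+0.04·T) = 36.42 μm/a
  r_corr = 38.27 + 36.42 = 74.69 μm/a
  mass loss = 74.69 μm/a × 7.85 g/cm³ = 586.3 g·m⁻²·a⁻¹
zinc: temperature factor f = -0.071·(7.6) = -0.5396
  Pd branch = 0.0129·Pd^0.44·e^(0.046·RH+f) = 0.5625 μm/a
  Sd branch = 0.0175·Sd^0.57·e^(0.008·RH+0.085·T) = 3.181 μm/a
  r_corr = 0.5625 + 3.181 = 3.743 μm/a
  mass loss = 3.743 μm/a × 7.14 g/cm³ = 26.73 g·m⁻²·a⁻¹
Ordering by g·m⁻²·a⁻¹: carbon steel (586) > zinc (26.7) > copper (7.2)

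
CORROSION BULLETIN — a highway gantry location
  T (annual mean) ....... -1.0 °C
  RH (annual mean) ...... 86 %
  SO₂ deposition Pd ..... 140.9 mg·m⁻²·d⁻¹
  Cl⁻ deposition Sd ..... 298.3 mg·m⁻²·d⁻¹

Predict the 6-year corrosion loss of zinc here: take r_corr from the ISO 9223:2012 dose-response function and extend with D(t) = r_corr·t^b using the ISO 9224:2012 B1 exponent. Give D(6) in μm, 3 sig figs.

zinc: T≤10 °C ⇒ hinge +0.038·(-1.0−10) = -0.4180
  sulphur-dioxide contribution → 3.914 μm/a
  chloride contribution → 0.8231 μm/a
  ⇒ r_corr(zinc) = 4.737 μm/a
Long-term exponent b (ISO 9224 Table 2, B1) = 0.813
  D(6) = 4.737 × 6^0.813 = 4.737 × 4.292 = 20.33 μm

D(6) = 20.3 μm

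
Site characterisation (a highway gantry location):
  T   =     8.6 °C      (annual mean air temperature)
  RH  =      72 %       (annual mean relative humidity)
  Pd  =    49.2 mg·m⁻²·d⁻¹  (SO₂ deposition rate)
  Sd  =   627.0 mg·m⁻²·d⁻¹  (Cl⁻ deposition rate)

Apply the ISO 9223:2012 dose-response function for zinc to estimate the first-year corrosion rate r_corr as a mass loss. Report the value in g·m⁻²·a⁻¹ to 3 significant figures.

zinc: T≤10 °C ⇒ hinge +0.038·(8.6−10) = -0.0532
  sulphur-dioxide contribution → 1.864 μm/a
  chloride contribution → 2.542 μm/a
  total first-year rate 4.405 μm/a
Convert to mass loss: 4.405 μm/a × 7.14 g/cm³ = 31.45 g·m⁻²·a⁻¹

r_corr = 31.5 g·m⁻²·a⁻¹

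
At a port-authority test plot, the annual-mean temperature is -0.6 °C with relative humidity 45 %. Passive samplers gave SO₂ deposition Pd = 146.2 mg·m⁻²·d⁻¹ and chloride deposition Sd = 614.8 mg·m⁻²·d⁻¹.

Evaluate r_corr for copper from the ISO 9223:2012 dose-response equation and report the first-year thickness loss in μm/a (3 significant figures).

copper: f(T) = +0.126·(T−10) [T≤10 °C] = -1.3356
  Pd branch = 0.0053·Pd^0.26·e^(0.059·RH+f) = 0.07247 μm/a
  Sd branch = 0.01025·Sd^0.27·e^(0.036·RH+0.049·T) = 0.2848 μm/a
  sum: 0.07247 + 0.2848 → r_corr = 0.3572 μm/a

r_corr = 0.357 μm/a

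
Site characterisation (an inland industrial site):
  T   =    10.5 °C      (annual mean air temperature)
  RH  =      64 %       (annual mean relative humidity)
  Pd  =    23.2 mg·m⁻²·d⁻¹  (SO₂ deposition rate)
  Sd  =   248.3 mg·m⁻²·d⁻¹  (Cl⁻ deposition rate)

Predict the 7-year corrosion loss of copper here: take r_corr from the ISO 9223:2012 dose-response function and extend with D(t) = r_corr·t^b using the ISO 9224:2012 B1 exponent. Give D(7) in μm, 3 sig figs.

D(7) = 4.63 μm

copper: temperature factor f = -0.080·(0.5) = -0.0400
  sulphur-dioxide contribution → 0.5033 μm/a
  chloride contribution → 0.7611 μm/a
  total first-year rate 1.264 μm/a
Long-term exponent b (ISO 9224 Table 2, B1) = 0.667
  D(7) = 1.264 × 7^0.667 = 1.264 × 3.662 = 4.63 μm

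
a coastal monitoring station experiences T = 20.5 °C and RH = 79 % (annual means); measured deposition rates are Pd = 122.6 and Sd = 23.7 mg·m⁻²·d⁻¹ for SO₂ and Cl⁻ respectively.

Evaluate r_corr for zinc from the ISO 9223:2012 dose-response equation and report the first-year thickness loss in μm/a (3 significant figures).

zinc: temperature factor f = -0.071·(10.5) = -0.7455
  SO₂ term: 0.0129·122.6^0.44·exp(0.046·79-0.7455) = 1.923
  Cl⁻ term: 0.0175·23.7^0.57·exp(0.008·79+0.085·20.5) = 1.143
  r_corr = 1.923 + 1.143 = 3.066 μm/a

r_corr = 3.07 μm/a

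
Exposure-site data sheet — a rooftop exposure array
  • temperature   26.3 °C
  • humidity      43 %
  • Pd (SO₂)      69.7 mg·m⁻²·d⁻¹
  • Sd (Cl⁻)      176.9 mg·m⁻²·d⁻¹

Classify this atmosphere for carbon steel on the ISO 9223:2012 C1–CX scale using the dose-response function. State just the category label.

C3

carbon steel: f(T) = -0.054·(T−10) [T>10 °C] = -0.8802
  Pd branch = 1.77·Pd^0.52·e^(0.02·RH+f) = 15.76 μm/a
  Sd branch = 0.102·Sd^0.62·e^(0.033·RH+0.04·T) = 29.88 μm/a
  sum: 15.76 + 29.88 → r_corr = 45.64 μm/a
Category bounds: 25…50 μm/a bracket r_corr ⇒ C3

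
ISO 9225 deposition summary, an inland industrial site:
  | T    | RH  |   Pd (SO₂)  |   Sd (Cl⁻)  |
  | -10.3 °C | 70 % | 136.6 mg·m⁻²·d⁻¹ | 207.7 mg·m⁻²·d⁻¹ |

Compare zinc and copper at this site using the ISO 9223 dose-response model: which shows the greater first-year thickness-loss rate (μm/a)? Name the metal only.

zinc

zinc: T≤10 °C ⇒ hinge +0.038·(-10.3−10) = -0.7714
  SO₂ term: 0.0129·136.6^0.44·exp(0.046·70-0.7714) = 1.299
  Sd branch = 0.0175·Sd^0.57·e^(0.008·RH+0.085·T) = 0.2673 μm/a
  sum: 1.299 + 0.2673 → r_corr = 1.566 μm/a
copper: temperature factor f = +0.126·(-20.3) = -2.5578
  SO₂ term: 0.0053·136.6^0.26·exp(0.059·70-2.5578) = 0.09168
  Sd branch = 0.01025·Sd^0.27·e^(0.036·RH+0.049·T) = 0.3248 μm/a
  r_corr = 0.09168 + 0.3248 = 0.4165 μm/a
Ordering by μm/a: zinc (1.57) > copper (0.417)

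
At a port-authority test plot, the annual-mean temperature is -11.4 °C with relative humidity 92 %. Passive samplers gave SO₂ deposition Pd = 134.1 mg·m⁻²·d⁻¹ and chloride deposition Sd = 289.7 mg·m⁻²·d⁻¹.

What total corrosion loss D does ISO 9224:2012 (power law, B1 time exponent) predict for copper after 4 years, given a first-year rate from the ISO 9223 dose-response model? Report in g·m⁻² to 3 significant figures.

D(4) = 23.4 g·m⁻²

copper: f(T) = +0.126·(T−10) [T≤10 °C] = -2.6964
  Pd branch = 0.0053·Pd^0.26·e^(0.059·RH+f) = 0.2909 μm/a
  Sd branch = 0.01025·Sd^0.27·e^(0.036·RH+0.049·T) = 0.7434 μm/a
  r_corr = 0.2909 + 0.7434 = 1.034 μm/a
Power-law: D(4) = r_corr · 4^0.667
  D(4) = 1.034 × 4^0.667 = 1.034 × 2.521 = 2.608 μm
  Mass loss = 2.608 μm × 8.96 g/cm³ = 23.36 g·m⁻²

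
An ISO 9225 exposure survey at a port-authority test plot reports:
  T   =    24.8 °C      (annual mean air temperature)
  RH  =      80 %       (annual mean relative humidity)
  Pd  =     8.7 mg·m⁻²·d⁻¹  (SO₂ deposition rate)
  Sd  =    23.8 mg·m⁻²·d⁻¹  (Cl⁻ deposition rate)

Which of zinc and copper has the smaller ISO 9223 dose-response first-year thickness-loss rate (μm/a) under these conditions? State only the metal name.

copper

zinc: T>10 °C ⇒ hinge -0.071·(24.8−10) = -1.0508
  Pd branch = 0.0129·Pd^0.44·e^(0.046·RH+f) = 0.4633 μm/a
  Cl⁻ term: 0.0175·23.8^0.57·exp(0.008·80+0.085·24.8) = 1.664
  r_corr = 0.4633 + 1.664 = 2.127 μm/a
copper: T>10 °C ⇒ hinge -0.080·(24.8−10) = -1.1840
  SO₂ term: 0.0053·8.7^0.26·exp(0.059·80-1.1840) = 0.3193
  Cl⁻ term: 0.01025·23.8^0.27·exp(0.036·80+0.049·24.8) = 1.449
  sum: 0.3193 + 1.449 → r_corr = 1.768 μm/a
Ordering by μm/a: zinc (2.13) > copper (1.77)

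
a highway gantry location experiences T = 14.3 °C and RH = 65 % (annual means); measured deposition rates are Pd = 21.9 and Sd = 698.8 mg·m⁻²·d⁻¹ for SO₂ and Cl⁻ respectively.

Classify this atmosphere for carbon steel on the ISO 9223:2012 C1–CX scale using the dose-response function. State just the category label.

C5

carbon steel: T>10 °C ⇒ hinge -0.054·(14.3−10) = -0.2322
  SO₂ term: 1.77·21.9^0.52·exp(0.02·65-0.2322) = 25.63
  Cl⁻ term: 0.102·698.8^0.62·exp(0.033·65+0.04·14.3) = 89.55
  r_corr = 25.63 + 89.55 = 115.2 μm/a
115 μm/a falls in (80, 200] for carbon steel → category C5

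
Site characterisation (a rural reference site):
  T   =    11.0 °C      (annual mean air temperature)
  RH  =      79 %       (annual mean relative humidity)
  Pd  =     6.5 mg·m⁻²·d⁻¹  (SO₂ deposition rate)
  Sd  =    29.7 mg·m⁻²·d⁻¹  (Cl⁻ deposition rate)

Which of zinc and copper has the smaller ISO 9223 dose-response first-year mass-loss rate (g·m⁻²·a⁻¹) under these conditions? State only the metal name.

zinc: T>10 °C ⇒ hinge -0.071·(11.0−10) = -0.0710
  SO₂ term: 0.0129·6.5^0.44·exp(0.046·79-0.0710) = 1.037
  Cl⁻ term: 0.0175·29.7^0.57·exp(0.008·79+0.085·11.0) = 0.5795
  r_corr = 1.037 + 0.5795 = 1.616 μm/a
  mass loss = 1.616 μm/a × 7.14 g/cm³ = 11.54 g·m⁻²·a⁻¹
copper: temperature factor f = -0.080·(1.0) = -0.0800
  Pd branch = 0.0053·Pd^0.26·e^(0.059·RH+f) = 0.8417 μm/a
  Sd branch = 0.01025·Sd^0.27·e^(0.036·RH+0.049·T) = 0.7544 μm/a
  r_corr = 0.8417 + 0.7544 = 1.596 μm/a
  mass loss = 1.596 μm/a × 8.96 g/cm³ = 14.3 g·m⁻²·a⁻¹
Ordering by g·m⁻²·a⁻¹: copper (14.3) > zinc (11.5)

zinc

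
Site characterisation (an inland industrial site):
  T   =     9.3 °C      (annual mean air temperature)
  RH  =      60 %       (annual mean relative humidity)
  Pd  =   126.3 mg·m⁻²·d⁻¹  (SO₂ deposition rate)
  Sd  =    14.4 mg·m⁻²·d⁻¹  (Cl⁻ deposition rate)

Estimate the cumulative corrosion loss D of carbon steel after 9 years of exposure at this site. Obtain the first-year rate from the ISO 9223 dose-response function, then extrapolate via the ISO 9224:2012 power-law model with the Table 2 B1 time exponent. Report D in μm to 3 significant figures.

carbon steel: temperature factor f = +0.150·(-0.7) = -0.1050
  SO₂ term: 1.77·126.3^0.52·exp(0.02·60-0.1050) = 65.5
  Sd branch = 0.102·Sd^0.62·e^(0.033·RH+0.04·T) = 5.601 μm/a
  r_corr = 65.5 + 5.601 = 71.1 μm/a
Long-term exponent b (ISO 9224 Table 2, B1) = 0.523
  D(9) = 71.1 × 9^0.523 = 71.1 × 3.156 = 224.4 μm

D(9) = 224 μm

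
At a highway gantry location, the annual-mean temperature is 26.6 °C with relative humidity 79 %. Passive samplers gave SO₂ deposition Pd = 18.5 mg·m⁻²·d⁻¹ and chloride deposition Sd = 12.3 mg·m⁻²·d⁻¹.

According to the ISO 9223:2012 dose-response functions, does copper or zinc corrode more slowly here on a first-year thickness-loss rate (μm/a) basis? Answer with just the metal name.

copper

copper: T>10 °C ⇒ hinge -0.080·(26.6−10) = -1.3280
  Pd branch = 0.0053·Pd^0.26·e^(0.059·RH+f) = 0.3171 μm/a
  Sd branch = 0.01025·Sd^0.27·e^(0.036·RH+0.049·T) = 1.277 μm/a
  sum: 0.3171 + 1.277 → r_corr = 1.594 μm/a
zinc: T>10 °C ⇒ hinge -0.071·(26.6−10) = -1.1786
  SO₂ term: 0.0129·18.5^0.44·exp(0.046·79-1.1786) = 0.5426
  Cl⁻ term: 0.0175·12.3^0.57·exp(0.008·79+0.085·26.6) = 1.32
  r_corr = 0.5426 + 1.32 = 1.863 μm/a
Ordering by μm/a: zinc (1.86) > copper (1.59)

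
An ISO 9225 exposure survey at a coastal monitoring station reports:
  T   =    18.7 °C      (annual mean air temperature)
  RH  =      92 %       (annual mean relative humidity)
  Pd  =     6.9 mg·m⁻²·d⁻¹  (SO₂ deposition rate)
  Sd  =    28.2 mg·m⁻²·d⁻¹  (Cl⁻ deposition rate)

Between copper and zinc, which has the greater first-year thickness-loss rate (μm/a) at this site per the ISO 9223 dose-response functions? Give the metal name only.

copper: T>10 °C ⇒ hinge -0.080·(18.7−10) = -0.6960
  SO₂ term: 0.0053·6.9^0.26·exp(0.059·92-0.6960) = 0.9942
  Cl⁻ term: 0.01025·28.2^0.27·exp(0.036·92+0.049·18.7) = 1.732
  r_corr = 0.9942 + 1.732 = 2.726 μm/a
zinc: f(T) = -0.071·(T−10) [T>10 °C] = -0.6177
  SO₂ term: 0.0129·6.9^0.44·exp(0.046·92-0.6177) = 1.12
  Cl⁻ term: 0.0175·28.2^0.57·exp(0.008·92+0.085·18.7) = 1.201
  sum: 1.12 + 1.201 → r_corr = 2.322 μm/a
Ordering by μm/a: copper (2.73) > zinc (2.32)

copper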